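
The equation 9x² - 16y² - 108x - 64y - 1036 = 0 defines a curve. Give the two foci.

(-9, -2) and (21, -2)

Collect terms: 9(x² - 12x) -16(y² + 4y) = 1036
Complete the square: 9(x - 6)² -16(y + 2)² = 1036 + 324 - 64 = 1296
Divide by 1296: (x - 6)²/144 - (y + 2)²/81 = 1
Hyperbola, center (6, -2), transverse axis horizontal; a² = 144, b² = 81.
c² = a² + b² = 144 + 81 = 225, so c = 15.
Foci lie on the horizontal axis through the center: (h ± c, k).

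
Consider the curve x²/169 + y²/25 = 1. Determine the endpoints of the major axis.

(-13, 0) and (13, 0)

Center (0, 0). The larger denominator 169 sits under the x-term, so the major axis is horizontal; a² = 169, b² = 25.
a = 13. Vertices at (h ± a, k).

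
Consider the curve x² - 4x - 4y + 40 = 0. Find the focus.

Only x is squared. Complete the square in x: (x - 2)² = 4(y - 9).
Vertex (2, 9); 4p = 4 so p = 1. Opens up.
Focus is p units from the vertex along the axis: (h, k + p).

(2, 10)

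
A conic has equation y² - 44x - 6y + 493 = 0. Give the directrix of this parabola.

x = 0

Only y is squared. Complete the square in y: (y - 3)² = 44(x - 11).
Vertex (11, 3); 4p = 44 so p = 11. Opens right.
Directrix is the vertical line x = h − p = 11 − (11) = 0.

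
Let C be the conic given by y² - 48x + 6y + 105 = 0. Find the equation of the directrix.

x = -10

Only y is squared. Complete the square in y: (y + 3)² = 48(x - 2).
Vertex (2, -3); 4p = 48 so p = 12. Opens right.
Directrix is the vertical line x = h − p = 2 − (12) = -10.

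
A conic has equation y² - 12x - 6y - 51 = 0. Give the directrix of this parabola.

Only y is squared. Complete the square in y: (y - 3)² = 12(x + 5).
Vertex (-5, 3); 4p = 12 so p = 3. Opens right.
Directrix is the vertical line x = h − p = -5 − (3) = -8.

x = -8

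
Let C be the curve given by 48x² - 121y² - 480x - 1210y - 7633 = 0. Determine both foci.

(-8, -5) and (18, -5)

Collect terms: 48(x² - 10x) -121(y² + 10y) = 7633
Completing the square gives 48(x - 5)² -121(y + 5)² = 7633 + 1200 - 3025 = 5808.
Dividing both sides by 5808: (x - 5)²/121 - (y + 5)²/48 = 1
Hyperbola, center (5, -5), transverse axis horizontal; a² = 121, b² = 48.
c² = a² + b² = 121 + 48 = 169, so c = 13.
Foci lie on the horizontal axis through the center: (h ± c, k).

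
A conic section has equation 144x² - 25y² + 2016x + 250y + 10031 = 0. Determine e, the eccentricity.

144(x² + 14x) -25(y² - 10y) = -10031
Completing the square gives 144(x + 7)² -25(y - 5)² = -10031 + 7056 - 625 = -3600.
Divide by -3600: (y - 5)²/144 - (x + 7)²/25 = 1
Hyperbola, center (-7, 5), transverse axis vertical; a² = 144, b² = 25.
c² = a² + b² = 169, so c = 13.
e = c/a = 13/12.

e = 13/12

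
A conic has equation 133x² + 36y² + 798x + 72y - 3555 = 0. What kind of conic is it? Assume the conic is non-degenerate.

ellipse

No xy term. Coefficients of x² and y² are A = 133, C = 36.
A and C have the same sign but A ≠ C ⇒ ellipse.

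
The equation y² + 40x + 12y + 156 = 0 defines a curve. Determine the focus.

Only y is squared. Complete the square in y: (y + 6)² = -40(x + 3).
Vertex (-3, -6); 4p = -40 so p = -10. Opens left.
Focus is p units from the vertex along the axis: (h + p, k).

(-13, -6)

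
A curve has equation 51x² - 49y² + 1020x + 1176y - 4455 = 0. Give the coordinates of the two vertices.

(-17, 12) and (-3, 12)

Collect terms: 51(x² + 20x) -49(y² - 24y) = 4455
Complete the square: 51(x + 10)² -49(y - 12)² = 4455 + 5100 - 7056 = 2499
Divide by 2499: (x + 10)²/49 - (y - 12)²/51 = 1
Hyperbola, center (-10, 12), transverse axis horizontal; a² = 49, b² = 51.
a = 7. Vertices at (h ± a, k).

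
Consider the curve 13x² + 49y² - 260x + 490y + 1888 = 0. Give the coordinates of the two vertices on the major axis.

(3, -5) and (17, -5)

Rearranging, 13(x² - 20x) + 49(y² + 10y) = -1888.
13(x - 10)² + 49(y + 5)² = -1888 + 1300 + 1225 = 637
Dividing both sides by 637: (x - 10)²/49 + (y + 5)²/13 = 1
Ellipse, center (10, -5), major axis horizontal; a² = 49, b² = 13.
a = 7. Vertices at (h ± a, k).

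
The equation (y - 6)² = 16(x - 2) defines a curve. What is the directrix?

x = -2

Vertex (2, 6); 4p = 16 so p = 4. Opens right.
Directrix is the vertical line x = h − p = 2 − (4) = -2.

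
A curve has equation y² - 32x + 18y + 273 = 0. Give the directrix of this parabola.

Only y is squared. Complete the square in y: (y + 9)² = 32(x - 6).
Vertex (6, -9); 4p = 32 so p = 8. Opens right.
Directrix is the vertical line x = h − p = 6 − (8) = -2.

x = -2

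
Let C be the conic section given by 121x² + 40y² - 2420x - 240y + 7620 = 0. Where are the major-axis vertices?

(10, -8) and (10, 14)

Rearranging, 121(x² - 20x) + 40(y² - 6y) = -7620.
Complete the square: 121(x - 10)² + 40(y - 3)² = -7620 + 12100 + 360 = 4840
Divide by 4840: (x - 10)²/40 + (y - 3)²/121 = 1
Ellipse, center (10, 3), major axis vertical; a² = 121, b² = 40.
a = 11. Vertices at (h, k ± a).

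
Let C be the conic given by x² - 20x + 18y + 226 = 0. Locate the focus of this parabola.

(10, -23/2)

Only x is squared. Complete the square in x: (x - 10)² = -18(y + 7).
Vertex (10, -7); 4p = -18 so p = -9/2. Opens down.
Focus is p units from the vertex along the axis: (h, k + p).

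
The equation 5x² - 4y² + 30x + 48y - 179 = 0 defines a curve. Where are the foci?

Rearranging, 5(x² + 6x) -4(y² - 12y) = 179.
5(x + 3)² -4(y - 6)² = 179 + 45 - 144 = 80
Divide through by 80 to get (x + 3)²/16 - (y - 6)²/20 = 1.
Hyperbola, center (-3, 6), transverse axis horizontal; a² = 16, b² = 20.
c² = a² + b² = 16 + 20 = 36, so c = 6.
Foci lie on the horizontal axis through the center: (h ± c, k).

(-9, 6) and (3, 6)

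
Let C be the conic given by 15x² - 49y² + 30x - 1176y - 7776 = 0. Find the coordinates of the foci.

Rearranging, 15(x² + 2x) -49(y² + 24y) = 7776.
Completing the square gives 15(x + 1)² -49(y + 12)² = 7776 + 15 - 7056 = 735.
Divide by 735: (x + 1)²/49 - (y + 12)²/15 = 1
Hyperbola, center (-1, -12), transverse axis horizontal; a² = 49, b² = 15.
c² = a² + b² = 49 + 15 = 64, so c = 8.
Foci lie on the horizontal axis through the center: (h ± c, k).

(-9, -12) and (7, -12)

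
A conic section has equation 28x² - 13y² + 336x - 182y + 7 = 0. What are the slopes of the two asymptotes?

Rearranging, 28(x² + 12x) -13(y² + 14y) = -7.
Completing the square gives 28(x + 6)² -13(y + 7)² = -7 + 1008 - 637 = 364.
Dividing both sides by 364: (x + 6)²/13 - (y + 7)²/28 = 1
Hyperbola, center (-6, -7), transverse axis horizontal; a² = 13, b² = 28.
For a horizontal hyperbola the asymptotes have slope ±b/a.
Here that is ±2√7/√13 = ±2√91/13.

2√91/13 and -2√91/13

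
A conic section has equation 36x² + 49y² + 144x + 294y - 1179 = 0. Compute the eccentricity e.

e = √13/7

Rearranging, 36(x² + 4x) + 49(y² + 6y) = 1179.
Completing the square gives 36(x + 2)² + 49(y + 3)² = 1179 + 144 + 441 = 1764.
Divide by 1764: (x + 2)²/49 + (y + 3)²/36 = 1
Ellipse, center (-2, -3), major axis horizontal; a² = 49, b² = 36.
c² = a² - b² = 13, so c = √13.
e = c/a = √13/7.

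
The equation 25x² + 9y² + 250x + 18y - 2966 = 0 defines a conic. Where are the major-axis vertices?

(-5, -21) and (-5, 19)

Rearranging, 25(x² + 10x) + 9(y² + 2y) = 2966.
25(x + 5)² + 9(y + 1)² = 2966 + 625 + 9 = 3600
Divide through by 3600 to get (x + 5)²/144 + (y + 1)²/400 = 1.
Ellipse, center (-5, -1), major axis vertical; a² = 400, b² = 144.
a = 20. Vertices at (h, k ± a).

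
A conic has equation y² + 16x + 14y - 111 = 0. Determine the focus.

(6, -7)

Only y is squared. Complete the square in y: (y + 7)² = -16(x - 10).
Vertex (10, -7); 4p = -16 so p = -4. Opens left.
Focus is p units from the vertex along the axis: (h + p, k).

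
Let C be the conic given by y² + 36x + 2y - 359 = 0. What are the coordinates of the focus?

Only y is squared. Complete the square in y: (y + 1)² = -36(x - 10).
Vertex (10, -1); 4p = -36 so p = -9. Opens left.
Focus is p units from the vertex along the axis: (h + p, k).

(1, -1)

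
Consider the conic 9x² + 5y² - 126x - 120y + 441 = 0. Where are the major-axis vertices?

Group: 9(x² - 14x) + 5(y² - 24y) = -441
Complete the square in x and y: 9(x - 7)² + 5(y - 12)² = -441 + 441 + 720 = 720
Divide through by 720 to get (x - 7)²/80 + (y - 12)²/144 = 1.
Ellipse, center (7, 12), major axis vertical; a² = 144, b² = 80.
a = 12. Vertices at (h, k ± a).

(7, 0) and (7, 24)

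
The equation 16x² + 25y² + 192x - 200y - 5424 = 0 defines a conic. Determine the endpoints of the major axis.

(-26, 4) and (14, 4)

Group: 16(x² + 12x) + 25(y² - 8y) = 5424
16(x + 6)² + 25(y - 4)² = 5424 + 576 + 400 = 6400
Divide by 6400: (x + 6)²/400 + (y - 4)²/256 = 1
Ellipse, center (-6, 4), major axis horizontal; a² = 400, b² = 256.
a = 20. Vertices at (h ± a, k).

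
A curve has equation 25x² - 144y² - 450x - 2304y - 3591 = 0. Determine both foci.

(9, -21) and (9, 5)

Collect terms: 25(x² - 18x) -144(y² + 16y) = 3591
Complete the square in x and y: 25(x - 9)² -144(y + 8)² = 3591 + 2025 - 9216 = -3600
Dividing both sides by -3600: (y + 8)²/25 - (x - 9)²/144 = 1
Hyperbola, center (9, -8), transverse axis vertical; a² = 25, b² = 144.
c² = a² + b² = 25 + 144 = 169, so c = 13.
Foci lie on the vertical axis through the center: (h, k ± c).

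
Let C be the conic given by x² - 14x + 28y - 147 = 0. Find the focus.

(7, 0)

Only x is squared. Complete the square in x: (x - 7)² = -28(y - 7).
Vertex (7, 7); 4p = -28 so p = -7. Opens down.
Focus is p units from the vertex along the axis: (h, k + p).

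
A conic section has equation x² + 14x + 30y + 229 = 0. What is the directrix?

y = 3/2

Only x is squared. Complete the square in x: (x + 7)² = -30(y + 6).
Vertex (-7, -6); 4p = -30 so p = -15/2. Opens down.
Directrix is the horizontal line y = k − p = -6 − (-15/2) = 3/2.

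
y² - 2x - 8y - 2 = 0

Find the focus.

Only y is squared. Complete the square in y: (y - 4)² = 2(x + 9).
Vertex (-9, 4); 4p = 2 so p = 1/2. Opens right.
Focus is p units from the vertex along the axis: (h + p, k).

(-17/2, 4)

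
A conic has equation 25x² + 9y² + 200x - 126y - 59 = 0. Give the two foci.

Group the x- and y-terms: 25(x² + 8x) + 9(y² - 14y) = 59
25(x + 4)² + 9(y - 7)² = 59 + 400 + 441 = 900
Divide through by 900 to get (x + 4)²/36 + (y - 7)²/100 = 1.
Ellipse, center (-4, 7), major axis vertical; a² = 100, b² = 36.
c² = a² - b² = 100 - 36 = 64, so c = 8.
Foci lie on the vertical axis through the center: (h, k ± c).

(-4, -1) and (-4, 15)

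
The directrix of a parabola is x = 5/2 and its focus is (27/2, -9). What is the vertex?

(8, -9)

The vertex is the midpoint between the focus and the directrix along the axis of symmetry.
Axis is horizontal (directrix is vertical). Vertex x-coordinate = (27/2 + 5/2)/2 = 8; y-coordinate = -9.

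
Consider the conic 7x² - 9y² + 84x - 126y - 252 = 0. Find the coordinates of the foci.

Group: 7(x² + 12x) -9(y² + 14y) = 252
7(x + 6)² -9(y + 7)² = 252 + 252 - 441 = 63
Divide by 63: (x + 6)²/9 - (y + 7)²/7 = 1
Hyperbola, center (-6, -7), transverse axis horizontal; a² = 9, b² = 7.
c² = a² + b² = 9 + 7 = 16, so c = 4.
Foci lie on the horizontal axis through the center: (h ± c, k).

(-10, -7) and (-2, -7)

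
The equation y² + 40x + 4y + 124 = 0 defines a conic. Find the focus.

(-13, -2)

Only y is squared. Complete the square in y: (y + 2)² = -40(x + 3).
Vertex (-3, -2); 4p = -40 so p = -10. Opens left.
Focus is p units from the vertex along the axis: (h + p, k).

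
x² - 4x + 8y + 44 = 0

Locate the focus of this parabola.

(2, -7)

Only x is squared. Complete the square in x: (x - 2)² = -8(y + 5).
Vertex (2, -5); 4p = -8 so p = -2. Opens down.
Focus is p units from the vertex along the axis: (h, k + p).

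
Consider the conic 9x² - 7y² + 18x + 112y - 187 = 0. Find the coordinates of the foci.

Group the x- and y-terms: 9(x² + 2x) -7(y² - 16y) = 187
9(x + 1)² -7(y - 8)² = 187 + 9 - 448 = -252
Divide by -252: (y - 8)²/36 - (x + 1)²/28 = 1
Hyperbola, center (-1, 8), transverse axis vertical; a² = 36, b² = 28.
c² = a² + b² = 36 + 28 = 64, so c = 8.
Foci lie on the vertical axis through the center: (h, k ± c).

(-1, 0) and (-1, 16)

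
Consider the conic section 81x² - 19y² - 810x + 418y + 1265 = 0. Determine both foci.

(5, 1) and (5, 21)

Rearranging, 81(x² - 10x) -19(y² - 22y) = -1265.
Complete the square in x and y: 81(x - 5)² -19(y - 11)² = -1265 + 2025 - 2299 = -1539
Dividing both sides by -1539: (y - 11)²/81 - (x - 5)²/19 = 1
Hyperbola, center (5, 11), transverse axis vertical; a² = 81, b² = 19.
c² = a² + b² = 81 + 19 = 100, so c = 10.
Foci lie on the vertical axis through the center: (h, k ± c).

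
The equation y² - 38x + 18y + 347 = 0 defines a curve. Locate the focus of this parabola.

Only y is squared. Complete the square in y: (y + 9)² = 38(x - 7).
Vertex (7, -9); 4p = 38 so p = 19/2. Opens right.
Focus is p units from the vertex along the axis: (h + p, k).

(33/2, -9)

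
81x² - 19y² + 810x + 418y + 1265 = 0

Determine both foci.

Collect terms: 81(x² + 10x) -19(y² - 22y) = -1265
Complete the square: 81(x + 5)² -19(y - 11)² = -1265 + 2025 - 2299 = -1539
Dividing both sides by -1539: (y - 11)²/81 - (x + 5)²/19 = 1
Hyperbola, center (-5, 11), transverse axis vertical; a² = 81, b² = 19.
c² = a² + b² = 81 + 19 = 100, so c = 10.
Foci lie on the vertical axis through the center: (h, k ± c).

(-5, 1) and (-5, 21)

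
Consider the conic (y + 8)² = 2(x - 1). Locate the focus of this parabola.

Vertex (1, -8); 4p = 2 so p = 1/2. Opens right.
Focus is p units from the vertex along the axis: (h + p, k).

(3/2, -8)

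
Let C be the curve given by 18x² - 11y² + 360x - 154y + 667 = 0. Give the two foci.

18(x² + 20x) -11(y² + 14y) = -667
Complete the square in x and y: 18(x + 10)² -11(y + 7)² = -667 + 1800 - 539 = 594
Dividing both sides by 594: (x + 10)²/33 - (y + 7)²/54 = 1
Hyperbola, center (-10, -7), transverse axis horizontal; a² = 33, b² = 54.
c² = a² + b² = 33 + 54 = 87, so c = √87.
Foci lie on the horizontal axis through the center: (h ± c, k).

(-10 - √87, -7) and (-10 + √87, -7)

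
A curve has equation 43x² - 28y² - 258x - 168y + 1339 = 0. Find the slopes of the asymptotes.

Group the x- and y-terms: 43(x² - 6x) -28(y² + 6y) = -1339
Complete the square: 43(x - 3)² -28(y + 3)² = -1339 + 387 - 252 = -1204
Divide by -1204: (y + 3)²/43 - (x - 3)²/28 = 1
Hyperbola, center (3, -3), transverse axis vertical; a² = 43, b² = 28.
For a vertical hyperbola the asymptotes have slope ±a/b.
Here that is ±√43/2√7 = ±√301/14.

√301/14 and -√301/14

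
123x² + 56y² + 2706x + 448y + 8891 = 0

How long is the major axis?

2√123

Collect terms: 123(x² + 22x) + 56(y² + 8y) = -8891
123(x + 11)² + 56(y + 4)² = -8891 + 14883 + 896 = 6888
Dividing both sides by 6888: (x + 11)²/56 + (y + 4)²/123 = 1
Ellipse, center (-11, -4), major axis vertical; a² = 123, b² = 56.
a² = 123 so a = √123; the major axis has length 2a = 2√123.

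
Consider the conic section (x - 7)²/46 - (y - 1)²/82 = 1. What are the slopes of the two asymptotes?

√943/23 and -√943/23

Center (7, 1). The positive term is the x-term, so the transverse axis is horizontal; a² = 46, b² = 82.
For a horizontal hyperbola the asymptotes have slope ±b/a.
Here that is ±√82/√46 = ±√943/23.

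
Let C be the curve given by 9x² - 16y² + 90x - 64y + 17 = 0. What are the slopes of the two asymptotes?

Collect terms: 9(x² + 10x) -16(y² + 4y) = -17
Completing the square gives 9(x + 5)² -16(y + 2)² = -17 + 225 - 64 = 144.
Dividing both sides by 144: (x + 5)²/16 - (y + 2)²/9 = 1
Hyperbola, center (-5, -2), transverse axis horizontal; a² = 16, b² = 9.
For a horizontal hyperbola the asymptotes have slope ±b/a.
Here that is ±3/4.

3/4 and -3/4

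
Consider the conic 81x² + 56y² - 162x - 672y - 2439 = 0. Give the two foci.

(1, 1) and (1, 11)

Group: 81(x² - 2x) + 56(y² - 12y) = 2439
Complete the square: 81(x - 1)² + 56(y - 6)² = 2439 + 81 + 2016 = 4536
Divide through by 4536 to get (x - 1)²/56 + (y - 6)²/81 = 1.
Ellipse, center (1, 6), major axis vertical; a² = 81, b² = 56.
c² = a² - b² = 81 - 56 = 25, so c = 5.
Foci lie on the vertical axis through the center: (h, k ± c).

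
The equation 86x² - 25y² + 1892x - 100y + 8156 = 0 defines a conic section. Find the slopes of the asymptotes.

Group: 86(x² + 22x) -25(y² + 4y) = -8156
86(x + 11)² -25(y + 2)² = -8156 + 10406 - 100 = 2150
Divide by 2150: (x + 11)²/25 - (y + 2)²/86 = 1
Hyperbola, center (-11, -2), transverse axis horizontal; a² = 25, b² = 86.
For a horizontal hyperbola the asymptotes have slope ±b/a.
Here that is ±√86/5.

√86/5 and -√86/5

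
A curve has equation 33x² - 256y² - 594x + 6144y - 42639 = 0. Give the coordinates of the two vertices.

Group: 33(x² - 18x) -256(y² - 24y) = 42639
Completing the square gives 33(x - 9)² -256(y - 12)² = 42639 + 2673 - 36864 = 8448.
Divide by 8448: (x - 9)²/256 - (y - 12)²/33 = 1
Hyperbola, center (9, 12), transverse axis horizontal; a² = 256, b² = 33.
a = 16. Vertices at (h ± a, k).

(-7, 12) and (25, 12)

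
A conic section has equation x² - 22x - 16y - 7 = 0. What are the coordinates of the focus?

Only x is squared. Complete the square in x: (x - 11)² = 16(y + 8).
Vertex (11, -8); 4p = 16 so p = 4. Opens up.
Focus is p units from the vertex along the axis: (h, k + p).

(11, -4)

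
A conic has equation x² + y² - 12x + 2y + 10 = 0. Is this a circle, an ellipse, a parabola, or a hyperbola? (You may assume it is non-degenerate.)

circle

No xy term. Coefficients of x² and y² are A = 1, C = 1.
A = C (same sign) ⇒ circle.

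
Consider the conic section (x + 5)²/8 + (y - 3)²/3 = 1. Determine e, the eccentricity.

e = √10/4

Center (-5, 3). The larger denominator 8 sits under the x-term, so the major axis is horizontal; a² = 8, b² = 3.
c² = a² - b² = 5, so c = √5.
e = c/a = √5/2√2 = √10/4.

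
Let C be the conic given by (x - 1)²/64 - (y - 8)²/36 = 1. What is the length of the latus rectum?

Center (1, 8). The positive term is the x-term, so the transverse axis is horizontal; a² = 64, b² = 36.
Latus rectum length = 2b²/a = 2·36/8 = 9.

9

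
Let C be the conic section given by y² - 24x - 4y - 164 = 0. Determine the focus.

(-1, 2)

Only y is squared. Complete the square in y: (y - 2)² = 24(x + 7).
Vertex (-7, 2); 4p = 24 so p = 6. Opens right.
Focus is p units from the vertex along the axis: (h + p, k).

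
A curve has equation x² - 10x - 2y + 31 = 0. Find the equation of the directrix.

y = 5/2

Only x is squared. Complete the square in x: (x - 5)² = 2(y - 3).
Vertex (5, 3); 4p = 2 so p = 1/2. Opens up.
Directrix is the horizontal line y = k − p = 3 − (1/2) = 5/2.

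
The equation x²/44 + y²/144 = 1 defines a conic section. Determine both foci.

(0, -10) and (0, 10)

Center (0, 0). The larger denominator 144 sits under the y-term, so the major axis is vertical; a² = 144, b² = 44.
c² = a² - b² = 144 - 44 = 100, so c = 10.
Foci lie on the vertical axis through the center: (h, k ± c).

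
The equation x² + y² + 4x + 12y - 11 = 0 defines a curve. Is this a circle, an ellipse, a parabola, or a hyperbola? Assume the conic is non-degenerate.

circle

No xy term. Coefficients of x² and y² are A = 1, C = 1.
A = C (same sign) ⇒ circle.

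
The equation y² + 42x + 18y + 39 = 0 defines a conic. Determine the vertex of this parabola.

(1, -9)

Only y is squared. Complete the square in y: (y + 9)² = -42(x - 1).
Vertex (1, -9); 4p = -42 so p = -21/2. Opens left.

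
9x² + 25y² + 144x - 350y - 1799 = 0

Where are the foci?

(-24, 7) and (8, 7)

Rearranging, 9(x² + 16x) + 25(y² - 14y) = 1799.
9(x + 8)² + 25(y - 7)² = 1799 + 576 + 1225 = 3600
Dividing both sides by 3600: (x + 8)²/400 + (y - 7)²/144 = 1
Ellipse, center (-8, 7), major axis horizontal; a² = 400, b² = 144.
c² = a² - b² = 400 - 144 = 256, so c = 16.
Foci lie on the horizontal axis through the center: (h ± c, k).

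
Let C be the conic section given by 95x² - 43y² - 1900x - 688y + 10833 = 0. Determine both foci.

(10, -8 - √138) and (10, -8 + √138)

95(x² - 20x) -43(y² + 16y) = -10833
Complete the square in x and y: 95(x - 10)² -43(y + 8)² = -10833 + 9500 - 2752 = -4085
Divide through by -4085 to get (y + 8)²/95 - (x - 10)²/43 = 1.
Hyperbola, center (10, -8), transverse axis vertical; a² = 95, b² = 43.
c² = a² + b² = 95 + 43 = 138, so c = √138.
Foci lie on the vertical axis through the center: (h, k ± c).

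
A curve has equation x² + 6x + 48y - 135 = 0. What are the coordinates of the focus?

(-3, -9)

Only x is squared. Complete the square in x: (x + 3)² = -48(y - 3).
Vertex (-3, 3); 4p = -48 so p = -12. Opens down.
Focus is p units from the vertex along the axis: (h, k + p).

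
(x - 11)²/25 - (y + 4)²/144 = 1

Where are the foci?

(-2, -4) and (24, -4)

Center (11, -4). The positive term is the x-term, so the transverse axis is horizontal; a² = 25, b² = 144.
c² = a² + b² = 25 + 144 = 169, so c = 13.
Foci lie on the horizontal axis through the center: (h ± c, k).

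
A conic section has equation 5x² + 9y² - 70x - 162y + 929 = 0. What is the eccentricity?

5(x² - 14x) + 9(y² - 18y) = -929
Complete the square: 5(x - 7)² + 9(y - 9)² = -929 + 245 + 729 = 45
Divide by 45: (x - 7)²/9 + (y - 9)²/5 = 1
Ellipse, center (7, 9), major axis horizontal; a² = 9, b² = 5.
c² = a² - b² = 4, so c = 2.
e = c/a = 2/3.

e = 2/3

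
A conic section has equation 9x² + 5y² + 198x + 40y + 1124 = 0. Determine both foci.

Group the x- and y-terms: 9(x² + 22x) + 5(y² + 8y) = -1124
9(x + 11)² + 5(y + 4)² = -1124 + 1089 + 80 = 45
Divide through by 45 to get (x + 11)²/5 + (y + 4)²/9 = 1.
Ellipse, center (-11, -4), major axis vertical; a² = 9, b² = 5.
c² = a² - b² = 9 - 5 = 4, so c = 2.
Foci lie on the vertical axis through the center: (h, k ± c).

(-11, -6) and (-11, -2)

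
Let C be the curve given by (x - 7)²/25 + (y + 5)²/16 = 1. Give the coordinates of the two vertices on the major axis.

Center (7, -5). The larger denominator 25 sits under the x-term, so the major axis is horizontal; a² = 25, b² = 16.
a = 5. Vertices at (h ± a, k).

(2, -5) and (12, -5)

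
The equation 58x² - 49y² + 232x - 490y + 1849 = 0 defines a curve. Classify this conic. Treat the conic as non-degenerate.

hyperbola

No xy term. Coefficients of x² and y² are A = 58, C = -49.
A and C have opposite signs ⇒ hyperbola.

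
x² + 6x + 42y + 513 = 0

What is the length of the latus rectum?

42

Only x is squared. Complete the square in x: (x + 3)² = -42(y + 12).
Vertex (-3, -12); 4p = -42 so p = -21/2. Opens down.
Latus rectum length = |4p| = 42.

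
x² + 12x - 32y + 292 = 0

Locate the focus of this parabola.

(-6, 16)

Only x is squared. Complete the square in x: (x + 6)² = 32(y - 8).
Vertex (-6, 8); 4p = 32 so p = 8. Opens up.
Focus is p units from the vertex along the axis: (h, k + p).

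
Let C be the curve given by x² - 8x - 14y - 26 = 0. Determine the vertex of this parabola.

(4, -3)

Only x is squared. Complete the square in x: (x - 4)² = 14(y + 3).
Vertex (4, -3); 4p = 14 so p = 7/2. Opens up.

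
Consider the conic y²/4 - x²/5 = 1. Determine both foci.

Center (0, 0). The positive term is the y-term, so the transverse axis is vertical; a² = 4, b² = 5.
c² = a² + b² = 4 + 5 = 9, so c = 3.
Foci lie on the vertical axis through the center: (h, k ± c).

(0, -3) and (0, 3)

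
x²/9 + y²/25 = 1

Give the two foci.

Center (0, 0). The larger denominator 25 sits under the y-term, so the major axis is vertical; a² = 25, b² = 9.
c² = a² - b² = 25 - 9 = 16, so c = 4.
Foci lie on the vertical axis through the center: (h, k ± c).

(0, -4) and (0, 4)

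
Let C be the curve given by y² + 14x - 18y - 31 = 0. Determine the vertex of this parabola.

Only y is squared. Complete the square in y: (y - 9)² = -14(x - 8).
Vertex (8, 9); 4p = -14 so p = -7/2. Opens left.

(8, 9)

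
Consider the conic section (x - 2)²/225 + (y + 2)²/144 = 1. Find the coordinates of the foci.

Center (2, -2). The larger denominator 225 sits under the x-term, so the major axis is horizontal; a² = 225, b² = 144.
c² = a² - b² = 225 - 144 = 81, so c = 9.
Foci lie on the horizontal axis through the center: (h ± c, k).

(-7, -2) and (11, -2)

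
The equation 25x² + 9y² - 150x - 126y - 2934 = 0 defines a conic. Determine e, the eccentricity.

Collect terms: 25(x² - 6x) + 9(y² - 14y) = 2934
25(x - 3)² + 9(y - 7)² = 2934 + 225 + 441 = 3600
Divide by 3600: (x - 3)²/144 + (y - 7)²/400 = 1
Ellipse, center (3, 7), major axis vertical; a² = 400, b² = 144.
c² = a² - b² = 256, so c = 16.
e = c/a = 16/20 = 4/5.

e = 4/5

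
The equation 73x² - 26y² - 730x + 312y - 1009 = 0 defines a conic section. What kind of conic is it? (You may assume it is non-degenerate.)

hyperbola

No xy term. Coefficients of x² and y² are A = 73, C = -26.
A and C have opposite signs ⇒ hyperbola.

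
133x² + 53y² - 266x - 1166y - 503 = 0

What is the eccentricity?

Group: 133(x² - 2x) + 53(y² - 22y) = 503
Complete the square in x and y: 133(x - 1)² + 53(y - 11)² = 503 + 133 + 6413 = 7049
Divide by 7049: (x - 1)²/53 + (y - 11)²/133 = 1
Ellipse, center (1, 11), major axis vertical; a² = 133, b² = 53.
c² = a² - b² = 80, so c = 4√5.
e = c/a = 4√5/√133 = 4√665/133.

e = 4√665/133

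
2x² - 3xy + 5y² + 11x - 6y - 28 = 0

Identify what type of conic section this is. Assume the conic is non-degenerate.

A = 2, B = -3, C = 5.
Discriminant B² − 4AC = (-3)² − 4·2·5 = -31.
B² − 4AC < 0 ⇒ ellipse.

ellipse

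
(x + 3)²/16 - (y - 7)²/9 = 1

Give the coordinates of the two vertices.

(-7, 7) and (1, 7)

Center (-3, 7). The positive term is the x-term, so the transverse axis is horizontal; a² = 16, b² = 9.
a = 4. Vertices at (h ± a, k).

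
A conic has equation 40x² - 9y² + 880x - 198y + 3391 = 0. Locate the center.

Group the x- and y-terms: 40(x² + 22x) -9(y² + 22y) = -3391
Completing the square gives 40(x + 11)² -9(y + 11)² = -3391 + 4840 - 1089 = 360.
Divide through by 360 to get (x + 11)²/9 - (y + 11)²/40 = 1.
Hyperbola with center (-11, -11).

(-11, -11)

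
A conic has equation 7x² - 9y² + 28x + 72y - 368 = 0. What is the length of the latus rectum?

Collect terms: 7(x² + 4x) -9(y² - 8y) = 368
7(x + 2)² -9(y - 4)² = 368 + 28 - 144 = 252
Divide by 252: (x + 2)²/36 - (y - 4)²/28 = 1
Hyperbola, center (-2, 4), transverse axis horizontal; a² = 36, b² = 28.
Latus rectum length = 2b²/a = 2·28/6 = 28/3.

28/3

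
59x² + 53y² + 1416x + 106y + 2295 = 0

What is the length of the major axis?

Rearranging, 59(x² + 24x) + 53(y² + 2y) = -2295.
Complete the square in x and y: 59(x + 12)² + 53(y + 1)² = -2295 + 8496 + 53 = 6254
Divide by 6254: (x + 12)²/106 + (y + 1)²/118 = 1
Ellipse, center (-12, -1), major axis vertical; a² = 118, b² = 106.
a² = 118 so a = √118; the major axis has length 2a = 2√118.

2√118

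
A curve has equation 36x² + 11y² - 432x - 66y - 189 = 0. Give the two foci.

Collect terms: 36(x² - 12x) + 11(y² - 6y) = 189
Complete the square: 36(x - 6)² + 11(y - 3)² = 189 + 1296 + 99 = 1584
Divide by 1584: (x - 6)²/44 + (y - 3)²/144 = 1
Ellipse, center (6, 3), major axis vertical; a² = 144, b² = 44.
c² = a² - b² = 144 - 44 = 100, so c = 10.
Foci lie on the vertical axis through the center: (h, k ± c).

(6, -7) and (6, 13)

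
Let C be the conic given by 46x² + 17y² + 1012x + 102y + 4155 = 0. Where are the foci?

Group: 46(x² + 22x) + 17(y² + 6y) = -4155
Completing the square gives 46(x + 11)² + 17(y + 3)² = -4155 + 5566 + 153 = 1564.
Divide by 1564: (x + 11)²/34 + (y + 3)²/92 = 1
Ellipse, center (-11, -3), major axis vertical; a² = 92, b² = 34.
c² = a² - b² = 92 - 34 = 58, so c = √58.
Foci lie on the vertical axis through the center: (h, k ± c).

(-11, -3 - √58) and (-11, -3 + √58)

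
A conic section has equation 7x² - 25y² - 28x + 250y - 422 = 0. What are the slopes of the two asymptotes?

√7/5 and -√7/5

Collect terms: 7(x² - 4x) -25(y² - 10y) = 422
Complete the square: 7(x - 2)² -25(y - 5)² = 422 + 28 - 625 = -175
Dividing both sides by -175: (y - 5)²/7 - (x - 2)²/25 = 1
Hyperbola, center (2, 5), transverse axis vertical; a² = 7, b² = 25.
For a vertical hyperbola the asymptotes have slope ±a/b.
Here that is ±√7/5.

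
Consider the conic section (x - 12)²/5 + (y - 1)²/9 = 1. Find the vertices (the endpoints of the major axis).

Center (12, 1). The larger denominator 9 sits under the y-term, so the major axis is vertical; a² = 9, b² = 5.
a = 3. Vertices at (h, k ± a).

(12, -2) and (12, 4)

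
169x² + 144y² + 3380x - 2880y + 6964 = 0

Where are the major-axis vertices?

(-10, -3) and (-10, 23)

Rearranging, 169(x² + 20x) + 144(y² - 20y) = -6964.
Complete the square: 169(x + 10)² + 144(y - 10)² = -6964 + 16900 + 14400 = 24336
Divide by 24336: (x + 10)²/144 + (y - 10)²/169 = 1
Ellipse, center (-10, 10), major axis vertical; a² = 169, b² = 144.
a = 13. Vertices at (h, k ± a).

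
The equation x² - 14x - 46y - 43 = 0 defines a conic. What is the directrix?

Only x is squared. Complete the square in x: (x - 7)² = 46(y + 2).
Vertex (7, -2); 4p = 46 so p = 23/2. Opens up.
Directrix is the horizontal line y = k − p = -2 − (23/2) = -27/2.

y = -27/2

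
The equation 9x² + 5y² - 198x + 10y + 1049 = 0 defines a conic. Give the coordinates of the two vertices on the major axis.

(11, -4) and (11, 2)

Group the x- and y-terms: 9(x² - 22x) + 5(y² + 2y) = -1049
Complete the square in x and y: 9(x - 11)² + 5(y + 1)² = -1049 + 1089 + 5 = 45
Dividing both sides by 45: (x - 11)²/5 + (y + 1)²/9 = 1
Ellipse, center (11, -1), major axis vertical; a² = 9, b² = 5.
a = 3. Vertices at (h, k ± a).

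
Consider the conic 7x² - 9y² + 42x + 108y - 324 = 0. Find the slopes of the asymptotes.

Group the x- and y-terms: 7(x² + 6x) -9(y² - 12y) = 324
Complete the square in x and y: 7(x + 3)² -9(y - 6)² = 324 + 63 - 324 = 63
Dividing both sides by 63: (x + 3)²/9 - (y - 6)²/7 = 1
Hyperbola, center (-3, 6), transverse axis horizontal; a² = 9, b² = 7.
For a horizontal hyperbola the asymptotes have slope ±b/a.
Here that is ±√7/3.

√7/3 and -√7/3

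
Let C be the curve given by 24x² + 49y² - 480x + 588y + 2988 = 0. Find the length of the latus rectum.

48/7

Group the x- and y-terms: 24(x² - 20x) + 49(y² + 12y) = -2988
Complete the square in x and y: 24(x - 10)² + 49(y + 6)² = -2988 + 2400 + 1764 = 1176
Divide through by 1176 to get (x - 10)²/49 + (y + 6)²/24 = 1.
Ellipse, center (10, -6), major axis horizontal; a² = 49, b² = 24.
Latus rectum length = 2b²/a = 2·24/7 = 48/7.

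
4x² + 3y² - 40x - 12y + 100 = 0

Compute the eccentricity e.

Group: 4(x² - 10x) + 3(y² - 4y) = -100
Complete the square: 4(x - 5)² + 3(y - 2)² = -100 + 100 + 12 = 12
Divide through by 12 to get (x - 5)²/3 + (y - 2)²/4 = 1.
Ellipse, center (5, 2), major axis vertical; a² = 4, b² = 3.
c² = a² - b² = 1, so c = 1.
e = c/a = 1/2.

e = 1/2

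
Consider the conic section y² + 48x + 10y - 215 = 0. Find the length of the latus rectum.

Only y is squared. Complete the square in y: (y + 5)² = -48(x - 5).
Vertex (5, -5); 4p = -48 so p = -12. Opens left.
Latus rectum length = |4p| = 48.

48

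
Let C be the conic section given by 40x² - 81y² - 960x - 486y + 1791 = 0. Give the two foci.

(1, -3) and (23, -3)

Group: 40(x² - 24x) -81(y² + 6y) = -1791
40(x - 12)² -81(y + 3)² = -1791 + 5760 - 729 = 3240
Divide by 3240: (x - 12)²/81 - (y + 3)²/40 = 1
Hyperbola, center (12, -3), transverse axis horizontal; a² = 81, b² = 40.
c² = a² + b² = 81 + 40 = 121, so c = 11.
Foci lie on the horizontal axis through the center: (h ± c, k).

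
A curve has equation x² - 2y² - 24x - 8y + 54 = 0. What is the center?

(x² - 24x) -2(y² + 4y) = -54
Completing the square gives (x - 12)² -2(y + 2)² = -54 + 144 - 8 = 82.
Divide through by 82 to get (x - 12)²/82 - (y + 2)²/41 = 1.
Hyperbola with center (12, -2).

(12, -2)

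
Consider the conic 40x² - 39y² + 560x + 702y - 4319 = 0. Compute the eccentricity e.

e = √3081/39

Collect terms: 40(x² + 14x) -39(y² - 18y) = 4319
Complete the square: 40(x + 7)² -39(y - 9)² = 4319 + 1960 - 3159 = 3120
Dividing both sides by 3120: (x + 7)²/78 - (y - 9)²/80 = 1
Hyperbola, center (-7, 9), transverse axis horizontal; a² = 78, b² = 80.
c² = a² + b² = 158, so c = √158.
e = c/a = √158/√78 = √3081/39.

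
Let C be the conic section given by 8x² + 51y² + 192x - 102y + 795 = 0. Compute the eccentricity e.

e = √2193/51

Collect terms: 8(x² + 24x) + 51(y² - 2y) = -795
Complete the square in x and y: 8(x + 12)² + 51(y - 1)² = -795 + 1152 + 51 = 408
Divide by 408: (x + 12)²/51 + (y - 1)²/8 = 1
Ellipse, center (-12, 1), major axis horizontal; a² = 51, b² = 8.
c² = a² - b² = 43, so c = √43.
e = c/a = √43/√51 = √2193/51.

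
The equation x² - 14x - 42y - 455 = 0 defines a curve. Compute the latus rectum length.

Only x is squared. Complete the square in x: (x - 7)² = 42(y + 12).
Vertex (7, -12); 4p = 42 so p = 21/2. Opens up.
Latus rectum length = |4p| = 42.

42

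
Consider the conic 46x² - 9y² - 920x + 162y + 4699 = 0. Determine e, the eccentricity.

46(x² - 20x) -9(y² - 18y) = -4699
Complete the square: 46(x - 10)² -9(y - 9)² = -4699 + 4600 - 729 = -828
Divide by -828: (y - 9)²/92 - (x - 10)²/18 = 1
Hyperbola, center (10, 9), transverse axis vertical; a² = 92, b² = 18.
c² = a² + b² = 110, so c = √110.
e = c/a = √110/2√23 = √2530/46.

e = √2530/46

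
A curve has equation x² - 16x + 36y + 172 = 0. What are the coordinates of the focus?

(8, -12)

Only x is squared. Complete the square in x: (x - 8)² = -36(y + 3).
Vertex (8, -3); 4p = -36 so p = -9. Opens down.
Focus is p units from the vertex along the axis: (h, k + p).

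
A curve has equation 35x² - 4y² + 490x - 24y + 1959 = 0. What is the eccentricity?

e = √1365/35

Group the x- and y-terms: 35(x² + 14x) -4(y² + 6y) = -1959
Complete the square in x and y: 35(x + 7)² -4(y + 3)² = -1959 + 1715 - 36 = -280
Divide through by -280 to get (y + 3)²/70 - (x + 7)²/8 = 1.
Hyperbola, center (-7, -3), transverse axis vertical; a² = 70, b² = 8.
c² = a² + b² = 78, so c = √78.
e = c/a = √78/√70 = √1365/35.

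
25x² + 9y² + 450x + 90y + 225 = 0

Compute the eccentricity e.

25(x² + 18x) + 9(y² + 10y) = -225
Completing the square gives 25(x + 9)² + 9(y + 5)² = -225 + 2025 + 225 = 2025.
Dividing both sides by 2025: (x + 9)²/81 + (y + 5)²/225 = 1
Ellipse, center (-9, -5), major axis vertical; a² = 225, b² = 81.
c² = a² - b² = 144, so c = 12.
e = c/a = 12/15 = 4/5.

e = 4/5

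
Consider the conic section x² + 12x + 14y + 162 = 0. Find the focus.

(-6, -25/2)

Only x is squared. Complete the square in x: (x + 6)² = -14(y + 9).
Vertex (-6, -9); 4p = -14 so p = -7/2. Opens down.
Focus is p units from the vertex along the axis: (h, k + p).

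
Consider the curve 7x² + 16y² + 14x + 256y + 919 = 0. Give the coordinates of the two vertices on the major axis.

(-5, -8) and (3, -8)

Group the x- and y-terms: 7(x² + 2x) + 16(y² + 16y) = -919
Completing the square gives 7(x + 1)² + 16(y + 8)² = -919 + 7 + 1024 = 112.
Divide through by 112 to get (x + 1)²/16 + (y + 8)²/7 = 1.
Ellipse, center (-1, -8), major axis horizontal; a² = 16, b² = 7.
a = 4. Vertices at (h ± a, k).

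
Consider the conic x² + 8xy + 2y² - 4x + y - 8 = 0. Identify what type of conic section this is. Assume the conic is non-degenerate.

A = 1, B = 8, C = 2.
Discriminant B² − 4AC = 8² − 4·1·2 = 56.
B² − 4AC > 0 ⇒ hyperbola.

hyperbola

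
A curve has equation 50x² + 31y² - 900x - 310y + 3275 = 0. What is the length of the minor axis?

2√31

Collect terms: 50(x² - 18x) + 31(y² - 10y) = -3275
Complete the square: 50(x - 9)² + 31(y - 5)² = -3275 + 4050 + 775 = 1550
Divide by 1550: (x - 9)²/31 + (y - 5)²/50 = 1
Ellipse, center (9, 5), major axis vertical; a² = 50, b² = 31.
b² = 31 so b = √31; the minor axis has length 2b = 2√31.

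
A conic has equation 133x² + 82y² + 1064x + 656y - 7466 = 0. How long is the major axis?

2√133

Group the x- and y-terms: 133(x² + 8x) + 82(y² + 8y) = 7466
Complete the square in x and y: 133(x + 4)² + 82(y + 4)² = 7466 + 2128 + 1312 = 10906
Divide through by 10906 to get (x + 4)²/82 + (y + 4)²/133 = 1.
Ellipse, center (-4, -4), major axis vertical; a² = 133, b² = 82.
a² = 133 so a = √133; the major axis has length 2a = 2√133.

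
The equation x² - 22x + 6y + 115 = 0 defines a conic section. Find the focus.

Only x is squared. Complete the square in x: (x - 11)² = -6(y - 1).
Vertex (11, 1); 4p = -6 so p = -3/2. Opens down.
Focus is p units from the vertex along the axis: (h, k + p).

(11, -1/2)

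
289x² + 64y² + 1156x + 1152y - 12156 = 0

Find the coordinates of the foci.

(-2, -24) and (-2, 6)

Group: 289(x² + 4x) + 64(y² + 18y) = 12156
Complete the square: 289(x + 2)² + 64(y + 9)² = 12156 + 1156 + 5184 = 18496
Divide through by 18496 to get (x + 2)²/64 + (y + 9)²/289 = 1.
Ellipse, center (-2, -9), major axis vertical; a² = 289, b² = 64.
c² = a² - b² = 289 - 64 = 225, so c = 15.
Foci lie on the vertical axis through the center: (h, k ± c).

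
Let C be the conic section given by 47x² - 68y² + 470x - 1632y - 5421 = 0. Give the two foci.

(-5, -12 - √115) and (-5, -12 + √115)

Rearranging, 47(x² + 10x) -68(y² + 24y) = 5421.
Completing the square gives 47(x + 5)² -68(y + 12)² = 5421 + 1175 - 9792 = -3196.
Dividing both sides by -3196: (y + 12)²/47 - (x + 5)²/68 = 1
Hyperbola, center (-5, -12), transverse axis vertical; a² = 47, b² = 68.
c² = a² + b² = 47 + 68 = 115, so c = √115.
Foci lie on the vertical axis through the center: (h, k ± c).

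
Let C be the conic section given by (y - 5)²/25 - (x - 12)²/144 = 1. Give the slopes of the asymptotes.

Center (12, 5). The positive term is the y-term, so the transverse axis is vertical; a² = 25, b² = 144.
For a vertical hyperbola the asymptotes have slope ±a/b.
Here that is ±5/12.

5/12 and -5/12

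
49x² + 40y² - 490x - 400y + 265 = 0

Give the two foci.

Group the x- and y-terms: 49(x² - 10x) + 40(y² - 10y) = -265
Complete the square in x and y: 49(x - 5)² + 40(y - 5)² = -265 + 1225 + 1000 = 1960
Dividing both sides by 1960: (x - 5)²/40 + (y - 5)²/49 = 1
Ellipse, center (5, 5), major axis vertical; a² = 49, b² = 40.
c² = a² - b² = 49 - 40 = 9, so c = 3.
Foci lie on the vertical axis through the center: (h, k ± c).

(5, 2) and (5, 8)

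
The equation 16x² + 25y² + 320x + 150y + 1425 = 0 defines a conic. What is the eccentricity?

16(x² + 20x) + 25(y² + 6y) = -1425
Completing the square gives 16(x + 10)² + 25(y + 3)² = -1425 + 1600 + 225 = 400.
Divide by 400: (x + 10)²/25 + (y + 3)²/16 = 1
Ellipse, center (-10, -3), major axis horizontal; a² = 25, b² = 16.
c² = a² - b² = 9, so c = 3.
e = c/a = 3/5.

e = 3/5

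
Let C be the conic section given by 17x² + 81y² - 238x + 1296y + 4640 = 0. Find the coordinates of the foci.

Collect terms: 17(x² - 14x) + 81(y² + 16y) = -4640
Complete the square: 17(x - 7)² + 81(y + 8)² = -4640 + 833 + 5184 = 1377
Dividing both sides by 1377: (x - 7)²/81 + (y + 8)²/17 = 1
Ellipse, center (7, -8), major axis horizontal; a² = 81, b² = 17.
c² = a² - b² = 81 - 17 = 64, so c = 8.
Foci lie on the horizontal axis through the center: (h ± c, k).

(-1, -8) and (15, -8)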